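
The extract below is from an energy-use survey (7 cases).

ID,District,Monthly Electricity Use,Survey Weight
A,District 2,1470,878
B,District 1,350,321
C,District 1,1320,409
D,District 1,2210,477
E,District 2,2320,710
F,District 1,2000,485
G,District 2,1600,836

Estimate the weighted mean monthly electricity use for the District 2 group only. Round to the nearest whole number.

1764

District 2 rows: A, E, G
Weighted sum = 1470×878 + 2320×710 + 1600×836
  = 1290660 + 1647200 + 1337600 = 4275460
Sum of weights = 2424
Weighted mean = 4275460 / 2424 = 1763.8036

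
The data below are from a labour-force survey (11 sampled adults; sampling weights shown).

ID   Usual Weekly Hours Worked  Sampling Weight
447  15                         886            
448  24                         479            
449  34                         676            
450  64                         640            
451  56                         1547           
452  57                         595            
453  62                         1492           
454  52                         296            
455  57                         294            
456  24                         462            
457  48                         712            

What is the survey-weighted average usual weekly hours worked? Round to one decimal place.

46.9

Weighted sum = 15×886 + 24×479 + 34×676 + 64×640 + 56×1547 + 57×595 + 62×1492 + 52×296 + 57×294 + 24×462 + 48×712
  = 13290 + 11496 + 22984 + 40960 + 86632 + 33915 + 92504 + 15392 + 16758 + 11088 + 34176 = 379195
Sum of weights = 8079
Weighted mean = 379195 / 8079 = 46.935883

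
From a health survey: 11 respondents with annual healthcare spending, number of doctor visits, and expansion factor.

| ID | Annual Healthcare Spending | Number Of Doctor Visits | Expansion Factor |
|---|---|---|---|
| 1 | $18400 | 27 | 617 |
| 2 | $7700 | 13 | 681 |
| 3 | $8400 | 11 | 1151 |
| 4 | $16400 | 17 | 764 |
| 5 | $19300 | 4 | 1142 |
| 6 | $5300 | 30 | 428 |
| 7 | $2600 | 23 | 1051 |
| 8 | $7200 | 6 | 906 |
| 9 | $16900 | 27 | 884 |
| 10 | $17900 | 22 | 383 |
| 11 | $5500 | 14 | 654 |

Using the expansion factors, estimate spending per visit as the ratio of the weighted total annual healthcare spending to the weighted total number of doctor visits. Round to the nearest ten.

Σ wᵢ·y = 18400×617 + 7700×681 + 8400×1151 + 16400×764 + 19300×1142 + 5300×428 + 2600×1051 + 7200×906 + 16900×884 + 17900×383 + 5500×654
  = 97751600
Σ wᵢ·x = 139628
Ratio = 97751600 / 139628 = 700.08594

700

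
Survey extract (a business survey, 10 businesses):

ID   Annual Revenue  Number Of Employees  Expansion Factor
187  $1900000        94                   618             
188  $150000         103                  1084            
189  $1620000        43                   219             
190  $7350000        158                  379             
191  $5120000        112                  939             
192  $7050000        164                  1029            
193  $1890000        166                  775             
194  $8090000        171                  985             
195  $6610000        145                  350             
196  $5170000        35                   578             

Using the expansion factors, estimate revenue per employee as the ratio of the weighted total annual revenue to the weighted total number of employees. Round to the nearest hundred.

35500

Σ wᵢ·y = 1900000×618 + 150000×1084 + 1620000×219 + 7350000×379 + 5120000×939 + 7050000×1029 + 1890000×775 + 8090000×985 + 6610000×350 + 5170000×578
  = 31274520000
Σ wᵢ·x = 881032
Ratio = 31274520000 / 881032 = 35497.598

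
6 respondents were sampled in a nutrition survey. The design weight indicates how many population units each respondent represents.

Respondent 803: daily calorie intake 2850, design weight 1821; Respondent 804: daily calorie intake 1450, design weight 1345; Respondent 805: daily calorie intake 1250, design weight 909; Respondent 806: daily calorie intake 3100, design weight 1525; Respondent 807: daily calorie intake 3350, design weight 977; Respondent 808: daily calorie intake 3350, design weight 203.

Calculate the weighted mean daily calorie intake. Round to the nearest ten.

2500

Weighted sum = 2850×1821 + 1450×1345 + 1250×909 + 3100×1525 + 3350×977 + 3350×203
  = 5189850 + 1950250 + 1136250 + 4727500 + 3272950 + 680050 = 16956850
Sum of weights = 1821 + 1345 + 909 + 1525 + 977 + 203 = 6780
Weighted mean = 16956850 / 6780 = 2501.0103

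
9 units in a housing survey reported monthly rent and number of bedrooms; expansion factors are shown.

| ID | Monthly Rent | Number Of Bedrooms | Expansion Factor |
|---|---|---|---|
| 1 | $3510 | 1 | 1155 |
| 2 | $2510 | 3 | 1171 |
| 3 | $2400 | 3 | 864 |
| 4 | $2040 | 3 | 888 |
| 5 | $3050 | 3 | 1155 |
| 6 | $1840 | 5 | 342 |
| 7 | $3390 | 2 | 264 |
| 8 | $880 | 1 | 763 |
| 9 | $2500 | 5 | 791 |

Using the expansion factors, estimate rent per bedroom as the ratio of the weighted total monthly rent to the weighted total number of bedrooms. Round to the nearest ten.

Σ wᵢ·y = 3510×1155 + 2510×1171 + 2400×864 + 2040×888 + 3050×1155 + 1840×342 + 3390×264 + 880×763 + 2500×791
  = 4054050 + 2939210 + 2073600 + 1811520 + 3522750 + 629280 + 894960 + 671440 + 1977500 = 18574310
Σ wᵢ·x = 1×1155 + 3×1171 + 3×864 + 3×888 + 3×1155 + 5×342 + 2×264 + 1×763 + 5×791
  = 1155 + 3513 + 2592 + 2664 + 3465 + 1710 + 528 + 763 + 3955 = 20345
Ratio = 18574310 / 20345 = 912.96682

910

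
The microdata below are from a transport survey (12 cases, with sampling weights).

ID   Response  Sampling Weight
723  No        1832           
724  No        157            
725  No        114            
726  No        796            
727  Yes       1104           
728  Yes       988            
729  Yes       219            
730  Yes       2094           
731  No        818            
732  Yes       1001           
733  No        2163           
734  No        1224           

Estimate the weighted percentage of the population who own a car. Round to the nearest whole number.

Sum of weights for 'Yes' = 1104 + 988 + 219 + 2094 + 1001 = 5406
Total weight = 1832 + 157 + 114 + 796 + 1104 + 988 + 219 + 2094 + 818 + 1001 + 2163 + 1224 = 12510
Weighted proportion = 5406 / 12510 = 0.43213429 → 43.213429%

43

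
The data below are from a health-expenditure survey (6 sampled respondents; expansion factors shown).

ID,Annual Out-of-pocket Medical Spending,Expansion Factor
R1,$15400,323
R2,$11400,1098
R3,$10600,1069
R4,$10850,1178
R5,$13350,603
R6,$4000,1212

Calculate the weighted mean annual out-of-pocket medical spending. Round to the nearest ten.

Weighted sum = 54502150
Sum of weights = 323 + 1098 + 1069 + 1178 + 603 + 1212 = 5483
Weighted mean = 54502150 / 5483 = 9940.2061

9940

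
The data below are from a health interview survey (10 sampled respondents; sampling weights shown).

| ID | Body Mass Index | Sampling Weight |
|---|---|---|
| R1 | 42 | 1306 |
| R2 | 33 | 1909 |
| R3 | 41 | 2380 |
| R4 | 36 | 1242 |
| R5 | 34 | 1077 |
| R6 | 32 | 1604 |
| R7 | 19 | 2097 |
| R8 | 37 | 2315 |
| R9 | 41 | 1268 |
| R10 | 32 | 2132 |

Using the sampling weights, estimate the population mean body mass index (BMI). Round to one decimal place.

34.3

Weighted sum = 42×1306 + 33×1909 + 41×2380 + 36×1242 + 34×1077 + 32×1604 + 19×2097 + 37×2315 + 41×1268 + 32×2132
  = 593797
Sum of weights = 1306 + 1909 + 2380 + 1242 + 1077 + 1604 + 2097 + 2315 + 1268 + 2132 = 17330
Weighted mean = 593797 / 17330 = 34.264108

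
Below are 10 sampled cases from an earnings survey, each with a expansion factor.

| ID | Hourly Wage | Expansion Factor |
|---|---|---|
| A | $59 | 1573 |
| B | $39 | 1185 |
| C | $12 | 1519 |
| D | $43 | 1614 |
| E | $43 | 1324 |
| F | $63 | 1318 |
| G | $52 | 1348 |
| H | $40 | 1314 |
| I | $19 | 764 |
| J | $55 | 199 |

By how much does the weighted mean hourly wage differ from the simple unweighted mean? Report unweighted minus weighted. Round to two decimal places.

Unweighted sum = 425
Unweighted mean = 425 / 10 = 42.5
Weighted sum = 514735
Sum of weights = 1573 + 1185 + 1519 + 1614 + 1324 + 1318 + 1348 + 1314 + 764 + 199 = 12158
Weighted mean = 514735 / 12158 = 42.337144
Difference (unweighted minus weighted) = 0.16285573

0.16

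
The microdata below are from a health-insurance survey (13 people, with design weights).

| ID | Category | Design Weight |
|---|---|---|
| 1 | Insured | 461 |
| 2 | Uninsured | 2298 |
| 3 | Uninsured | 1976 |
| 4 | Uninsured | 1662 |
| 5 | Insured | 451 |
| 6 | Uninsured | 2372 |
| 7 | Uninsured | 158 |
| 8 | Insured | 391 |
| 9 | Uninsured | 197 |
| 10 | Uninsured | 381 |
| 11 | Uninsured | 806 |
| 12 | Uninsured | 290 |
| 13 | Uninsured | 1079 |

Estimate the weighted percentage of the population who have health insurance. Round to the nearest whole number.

Sum of weights for 'Insured' = 461 + 451 + 391 = 1303
Total weight = 12522
Weighted proportion = 1303 / 12522 = 0.10405686 → 10.405686%

10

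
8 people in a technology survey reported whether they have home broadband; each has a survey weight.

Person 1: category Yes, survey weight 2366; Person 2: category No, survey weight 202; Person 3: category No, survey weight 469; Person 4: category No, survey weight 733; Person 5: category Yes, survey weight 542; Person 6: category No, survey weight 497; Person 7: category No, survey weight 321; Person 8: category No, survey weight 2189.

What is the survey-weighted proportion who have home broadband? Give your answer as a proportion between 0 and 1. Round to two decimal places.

Sum of weights for 'Yes' = 2366 + 542 = 2908
Total weight = 2366 + 202 + 469 + 733 + 542 + 497 + 321 + 2189 = 7319
Weighted proportion = 2908 / 7319 = 0.39732204

0.40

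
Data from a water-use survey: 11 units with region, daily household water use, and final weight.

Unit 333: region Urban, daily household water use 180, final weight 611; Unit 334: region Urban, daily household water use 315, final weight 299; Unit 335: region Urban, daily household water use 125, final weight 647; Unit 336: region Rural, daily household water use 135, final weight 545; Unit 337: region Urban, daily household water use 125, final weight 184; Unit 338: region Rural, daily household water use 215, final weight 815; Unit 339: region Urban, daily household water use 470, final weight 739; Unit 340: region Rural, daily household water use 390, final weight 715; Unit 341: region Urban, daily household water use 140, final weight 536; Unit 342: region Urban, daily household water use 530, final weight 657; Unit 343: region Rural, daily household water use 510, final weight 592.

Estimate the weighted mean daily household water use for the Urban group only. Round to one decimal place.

Urban rows: 333, 334, 335, 337, 339, 341, 342
Weighted sum = 180×611 + 315×299 + 125×647 + 125×184 + 470×739 + 140×536 + 530×657
  = 109980 + 94185 + 80875 + 23000 + 347330 + 75040 + 348210 = 1078620
Sum of weights = 611 + 299 + 647 + 184 + 739 + 536 + 657 = 3673
Weighted mean = 1078620 / 3673 = 293.66186

293.7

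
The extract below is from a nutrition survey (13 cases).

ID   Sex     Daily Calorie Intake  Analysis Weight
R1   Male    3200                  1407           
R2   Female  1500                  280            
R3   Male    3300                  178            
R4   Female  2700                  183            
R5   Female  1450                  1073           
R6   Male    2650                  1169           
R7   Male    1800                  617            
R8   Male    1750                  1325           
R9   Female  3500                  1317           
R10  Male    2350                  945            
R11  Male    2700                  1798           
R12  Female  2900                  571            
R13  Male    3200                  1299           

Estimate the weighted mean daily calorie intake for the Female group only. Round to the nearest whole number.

Female rows: R2, R4, R5, R9, R12
Weighted sum = 8735350
Sum of weights = 280 + 183 + 1073 + 1317 + 571 = 3424
Weighted mean = 8735350 / 3424 = 2551.212

2551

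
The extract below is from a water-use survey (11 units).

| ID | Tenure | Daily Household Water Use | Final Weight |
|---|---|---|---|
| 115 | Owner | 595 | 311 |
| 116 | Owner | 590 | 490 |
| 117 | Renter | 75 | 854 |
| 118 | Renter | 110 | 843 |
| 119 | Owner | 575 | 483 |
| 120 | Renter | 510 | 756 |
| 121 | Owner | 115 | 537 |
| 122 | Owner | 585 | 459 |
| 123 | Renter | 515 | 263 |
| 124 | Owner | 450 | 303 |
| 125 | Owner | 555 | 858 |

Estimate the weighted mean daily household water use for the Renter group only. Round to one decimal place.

249.6

Renter rows: 117, 118, 120, 123
Weighted sum = 677785
Sum of weights = 854 + 843 + 756 + 263 = 2716
Weighted mean = 677785 / 2716 = 249.55265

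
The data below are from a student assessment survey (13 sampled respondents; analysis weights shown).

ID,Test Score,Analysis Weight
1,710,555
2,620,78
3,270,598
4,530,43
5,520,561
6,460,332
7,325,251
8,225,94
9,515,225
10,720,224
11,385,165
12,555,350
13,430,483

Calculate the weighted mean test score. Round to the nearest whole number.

484

Weighted sum = 1916445
Sum of weights = 3959
Weighted mean = 1916445 / 3959 = 484.073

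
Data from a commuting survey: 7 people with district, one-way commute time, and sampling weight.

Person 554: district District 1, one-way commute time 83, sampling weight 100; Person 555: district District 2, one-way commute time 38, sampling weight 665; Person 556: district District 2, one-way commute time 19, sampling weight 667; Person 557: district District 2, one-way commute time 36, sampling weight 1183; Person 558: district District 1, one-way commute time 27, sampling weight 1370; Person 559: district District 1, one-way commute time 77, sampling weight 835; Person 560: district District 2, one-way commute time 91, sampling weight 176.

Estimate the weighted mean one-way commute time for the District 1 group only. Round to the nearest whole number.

48

District 1 rows: 554, 558, 559
Weighted sum = 83×100 + 27×1370 + 77×835
  = 109585
Sum of weights = 100 + 1370 + 835 = 2305
Weighted mean = 109585 / 2305 = 47.542299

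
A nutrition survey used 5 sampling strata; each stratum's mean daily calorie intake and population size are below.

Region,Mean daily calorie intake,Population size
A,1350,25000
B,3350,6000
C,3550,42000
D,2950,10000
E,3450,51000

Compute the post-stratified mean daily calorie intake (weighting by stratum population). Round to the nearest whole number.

3048

Σ Nₕ·x̄ₕ = 1350×25000 + 3350×6000 + 3550×42000 + 2950×10000 + 3450×51000
  = 33750000 + 20100000 + 149100000 + 29500000 + 175950000 = 408400000
Σ Nₕ = 25000 + 6000 + 42000 + 10000 + 51000 = 134000
Overall mean = 408400000 / 134000 = 3047.7612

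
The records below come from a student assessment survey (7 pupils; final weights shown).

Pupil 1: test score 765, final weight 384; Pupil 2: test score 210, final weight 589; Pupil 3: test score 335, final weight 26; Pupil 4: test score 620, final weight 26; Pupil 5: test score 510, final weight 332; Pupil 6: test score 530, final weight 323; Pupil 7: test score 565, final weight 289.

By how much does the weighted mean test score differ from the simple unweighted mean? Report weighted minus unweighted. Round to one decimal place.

Unweighted sum = 765 + 210 + 335 + 620 + 510 + 530 + 565 = 3535
Unweighted mean = 3535 / 7 = 505
Weighted sum = 765×384 + 210×589 + 335×26 + 620×26 + 510×332 + 530×323 + 565×289
  = 293760 + 123690 + 8710 + 16120 + 169320 + 171190 + 163285 = 946075
Sum of weights = 384 + 589 + 26 + 26 + 332 + 323 + 289 = 1969
Weighted mean = 946075 / 1969 = 480.48502
Difference (weighted minus unweighted) = -24.514982

-24.5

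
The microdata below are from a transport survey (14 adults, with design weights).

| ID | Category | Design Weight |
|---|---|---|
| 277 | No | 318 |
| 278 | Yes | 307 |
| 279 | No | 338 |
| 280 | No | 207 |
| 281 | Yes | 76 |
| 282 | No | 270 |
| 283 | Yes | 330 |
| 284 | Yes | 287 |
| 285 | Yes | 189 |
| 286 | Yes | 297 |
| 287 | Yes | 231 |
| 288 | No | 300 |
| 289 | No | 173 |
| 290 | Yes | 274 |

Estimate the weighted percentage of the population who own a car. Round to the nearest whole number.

Sum of weights for 'Yes' = 307 + 76 + 330 + 287 + 189 + 297 + 231 + 274 = 1991
Total weight = 3597
Weighted proportion = 1991 / 3597 = 0.55351682 → 55.351682%

55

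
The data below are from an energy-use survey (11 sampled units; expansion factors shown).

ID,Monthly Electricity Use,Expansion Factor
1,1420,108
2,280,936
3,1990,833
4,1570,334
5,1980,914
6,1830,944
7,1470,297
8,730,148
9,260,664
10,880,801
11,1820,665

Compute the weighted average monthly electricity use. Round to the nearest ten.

Weighted sum = 1420×108 + 280×936 + 1990×833 + 1570×334 + 1980×914 + 1830×944 + 1470×297 + 730×148 + 260×664 + 880×801 + 1820×665
  = 153360 + 262080 + 1657670 + 524380 + 1809720 + 1727520 + 436590 + 108040 + 172640 + 704880 + 1210300 = 8767180
Sum of weights = 108 + 936 + 833 + 334 + 914 + 944 + 297 + 148 + 664 + 801 + 665 = 6644
Weighted mean = 8767180 / 6644 = 1319.5635

1320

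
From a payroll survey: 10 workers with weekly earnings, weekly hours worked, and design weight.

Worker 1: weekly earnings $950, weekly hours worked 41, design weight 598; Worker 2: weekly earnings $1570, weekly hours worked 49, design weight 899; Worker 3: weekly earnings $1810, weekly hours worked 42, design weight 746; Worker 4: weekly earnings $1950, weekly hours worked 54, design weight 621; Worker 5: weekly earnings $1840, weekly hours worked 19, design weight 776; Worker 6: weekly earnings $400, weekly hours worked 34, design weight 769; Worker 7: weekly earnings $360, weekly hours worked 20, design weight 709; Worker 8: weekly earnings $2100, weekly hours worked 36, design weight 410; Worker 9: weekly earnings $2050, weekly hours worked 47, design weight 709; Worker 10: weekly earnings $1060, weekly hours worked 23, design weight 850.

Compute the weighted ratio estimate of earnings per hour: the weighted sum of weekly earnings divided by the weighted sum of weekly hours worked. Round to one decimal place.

38.1

Σ wᵢ·y = 950×598 + 1570×899 + 1810×746 + 1950×621 + 1840×776 + 400×769 + 360×709 + 2100×410 + 2050×709 + 1060×850
  = 9746870
Σ wᵢ·x = 41×598 + 49×899 + 42×746 + 54×621 + 19×776 + 34×769 + 20×709 + 36×410 + 47×709 + 23×850
  = 256138
Ratio = 9746870 / 256138 = 38.053198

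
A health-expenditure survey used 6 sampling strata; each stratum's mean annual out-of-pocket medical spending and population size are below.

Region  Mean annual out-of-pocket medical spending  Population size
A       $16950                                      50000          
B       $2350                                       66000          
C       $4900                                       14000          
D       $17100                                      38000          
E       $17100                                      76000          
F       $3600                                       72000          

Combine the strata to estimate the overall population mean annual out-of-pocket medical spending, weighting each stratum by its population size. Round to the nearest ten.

10380

Σ Nₕ·x̄ₕ = 16950×50000 + 2350×66000 + 4900×14000 + 17100×38000 + 17100×76000 + 3600×72000
  = 3279800000
Σ Nₕ = 50000 + 66000 + 14000 + 38000 + 76000 + 72000 = 316000
Overall mean = 3279800000 / 316000 = 10379.114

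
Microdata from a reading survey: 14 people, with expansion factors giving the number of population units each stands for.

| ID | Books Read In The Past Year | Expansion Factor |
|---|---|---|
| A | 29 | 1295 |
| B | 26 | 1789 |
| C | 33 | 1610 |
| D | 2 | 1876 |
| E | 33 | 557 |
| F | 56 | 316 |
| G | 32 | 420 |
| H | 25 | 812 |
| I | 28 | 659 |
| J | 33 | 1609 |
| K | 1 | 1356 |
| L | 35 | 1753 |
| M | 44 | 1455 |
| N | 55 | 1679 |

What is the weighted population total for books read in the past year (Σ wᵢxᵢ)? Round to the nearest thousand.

501000

Weighted total = 501393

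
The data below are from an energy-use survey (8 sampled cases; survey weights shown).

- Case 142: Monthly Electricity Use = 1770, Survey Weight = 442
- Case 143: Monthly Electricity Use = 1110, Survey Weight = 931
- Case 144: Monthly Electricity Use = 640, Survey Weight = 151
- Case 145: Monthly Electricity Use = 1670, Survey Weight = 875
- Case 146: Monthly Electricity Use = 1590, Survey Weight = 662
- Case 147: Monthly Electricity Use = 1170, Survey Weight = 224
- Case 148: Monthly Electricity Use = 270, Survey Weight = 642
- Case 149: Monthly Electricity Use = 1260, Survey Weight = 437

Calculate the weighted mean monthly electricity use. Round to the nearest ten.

Weighted sum = 1770×442 + 1110×931 + 640×151 + 1670×875 + 1590×662 + 1170×224 + 270×642 + 1260×437
  = 782340 + 1033410 + 96640 + 1461250 + 1052580 + 262080 + 173340 + 550620 = 5412260
Sum of weights = 442 + 931 + 151 + 875 + 662 + 224 + 642 + 437 = 4364
Weighted mean = 5412260 / 4364 = 1240.2062

1240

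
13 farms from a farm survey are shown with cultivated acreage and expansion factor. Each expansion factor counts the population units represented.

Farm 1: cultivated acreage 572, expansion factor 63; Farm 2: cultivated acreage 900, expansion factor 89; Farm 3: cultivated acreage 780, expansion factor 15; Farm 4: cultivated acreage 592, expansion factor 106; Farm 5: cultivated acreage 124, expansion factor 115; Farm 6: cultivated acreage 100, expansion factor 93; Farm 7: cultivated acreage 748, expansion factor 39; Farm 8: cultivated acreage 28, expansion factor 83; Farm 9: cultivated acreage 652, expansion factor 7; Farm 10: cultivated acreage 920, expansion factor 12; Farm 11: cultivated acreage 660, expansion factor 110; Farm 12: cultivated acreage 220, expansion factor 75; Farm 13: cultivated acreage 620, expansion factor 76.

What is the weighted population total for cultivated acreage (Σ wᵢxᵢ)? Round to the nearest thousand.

397000

Weighted total = 397468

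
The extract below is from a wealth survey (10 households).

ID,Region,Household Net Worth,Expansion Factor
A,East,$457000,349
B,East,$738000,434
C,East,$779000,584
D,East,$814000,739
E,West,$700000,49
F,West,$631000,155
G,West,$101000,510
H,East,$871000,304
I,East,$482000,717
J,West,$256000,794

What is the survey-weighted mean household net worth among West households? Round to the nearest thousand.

257000

West rows: E, F, G, J
Weighted sum = 700000×49 + 631000×155 + 101000×510 + 256000×794
  = 386879000
Sum of weights = 49 + 155 + 510 + 794 = 1508
Weighted mean = 386879000 / 1508 = 256551.06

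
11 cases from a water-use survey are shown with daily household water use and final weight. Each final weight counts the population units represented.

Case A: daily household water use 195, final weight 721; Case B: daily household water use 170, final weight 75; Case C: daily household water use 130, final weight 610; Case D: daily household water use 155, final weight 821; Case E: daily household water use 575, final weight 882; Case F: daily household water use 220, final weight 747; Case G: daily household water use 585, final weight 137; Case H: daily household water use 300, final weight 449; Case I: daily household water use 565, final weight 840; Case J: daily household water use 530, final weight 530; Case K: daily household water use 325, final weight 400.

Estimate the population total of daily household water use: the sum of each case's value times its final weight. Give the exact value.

Weighted total = 195×721 + 170×75 + 130×610 + 155×821 + 575×882 + 220×747 + 585×137 + 300×449 + 565×840 + 530×530 + 325×400
  = 140595 + 12750 + 79300 + 127255 + 507150 + 164340 + 80145 + 134700 + 474600 + 280900 + 130000 = 2131735

2131735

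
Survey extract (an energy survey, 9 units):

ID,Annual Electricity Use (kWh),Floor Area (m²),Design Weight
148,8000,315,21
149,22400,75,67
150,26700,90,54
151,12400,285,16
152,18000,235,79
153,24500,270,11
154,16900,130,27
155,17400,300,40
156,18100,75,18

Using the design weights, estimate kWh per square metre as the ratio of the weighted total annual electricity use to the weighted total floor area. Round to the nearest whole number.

109

Σ wᵢ·y = 8000×21 + 22400×67 + 26700×54 + 12400×16 + 18000×79 + 24500×11 + 16900×27 + 17400×40 + 18100×18
  = 168000 + 1500800 + 1441800 + 198400 + 1422000 + 269500 + 456300 + 696000 + 325800 = 6478600
Σ wᵢ·x = 315×21 + 75×67 + 90×54 + 285×16 + 235×79 + 270×11 + 130×27 + 300×40 + 75×18
  = 6615 + 5025 + 4860 + 4560 + 18565 + 2970 + 3510 + 12000 + 1350 = 59455
Ratio = 6478600 / 59455 = 108.96645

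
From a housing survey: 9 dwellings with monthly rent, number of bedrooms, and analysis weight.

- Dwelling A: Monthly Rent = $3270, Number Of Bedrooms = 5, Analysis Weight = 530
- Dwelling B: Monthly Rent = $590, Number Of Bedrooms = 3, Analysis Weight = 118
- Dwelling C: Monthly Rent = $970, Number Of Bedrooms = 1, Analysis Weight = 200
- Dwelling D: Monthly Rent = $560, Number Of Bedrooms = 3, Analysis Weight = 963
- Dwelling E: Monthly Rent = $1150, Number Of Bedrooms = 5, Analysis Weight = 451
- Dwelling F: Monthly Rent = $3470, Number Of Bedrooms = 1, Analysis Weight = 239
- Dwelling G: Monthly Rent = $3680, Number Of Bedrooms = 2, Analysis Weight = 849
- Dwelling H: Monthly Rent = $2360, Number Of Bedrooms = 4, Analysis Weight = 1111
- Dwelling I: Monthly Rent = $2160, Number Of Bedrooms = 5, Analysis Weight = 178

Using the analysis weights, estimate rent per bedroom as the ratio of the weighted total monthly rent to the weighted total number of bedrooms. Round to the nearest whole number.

Σ wᵢ·y = 3270×530 + 590×118 + 970×200 + 560×963 + 1150×451 + 3470×239 + 3680×849 + 2360×1111 + 2160×178
  = 10014740
Σ wᵢ·x = 5×530 + 3×118 + 1×200 + 3×963 + 5×451 + 1×239 + 2×849 + 4×1111 + 5×178
  = 15619
Ratio = 10014740 / 15619 = 641.18958

641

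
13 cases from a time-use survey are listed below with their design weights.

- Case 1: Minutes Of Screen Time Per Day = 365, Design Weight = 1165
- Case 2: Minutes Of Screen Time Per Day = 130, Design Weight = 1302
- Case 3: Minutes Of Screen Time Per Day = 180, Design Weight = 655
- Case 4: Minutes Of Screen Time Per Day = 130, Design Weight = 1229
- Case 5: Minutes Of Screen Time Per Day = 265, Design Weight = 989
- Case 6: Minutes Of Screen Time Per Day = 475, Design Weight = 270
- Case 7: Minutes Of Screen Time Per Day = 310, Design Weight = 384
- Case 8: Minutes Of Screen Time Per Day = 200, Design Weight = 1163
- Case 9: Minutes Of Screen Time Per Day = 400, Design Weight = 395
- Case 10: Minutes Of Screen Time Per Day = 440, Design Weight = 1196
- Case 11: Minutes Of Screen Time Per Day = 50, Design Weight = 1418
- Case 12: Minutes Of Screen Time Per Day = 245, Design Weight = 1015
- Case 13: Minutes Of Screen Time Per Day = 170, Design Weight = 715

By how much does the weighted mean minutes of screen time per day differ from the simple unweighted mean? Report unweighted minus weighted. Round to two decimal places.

28.17

Unweighted sum = 3360
Unweighted mean = 3360 / 13 = 258.46154
Weighted sum = 2739495
Sum of weights = 11896
Weighted mean = 2739495 / 11896 = 230.28707
Difference (unweighted minus weighted) = 28.174467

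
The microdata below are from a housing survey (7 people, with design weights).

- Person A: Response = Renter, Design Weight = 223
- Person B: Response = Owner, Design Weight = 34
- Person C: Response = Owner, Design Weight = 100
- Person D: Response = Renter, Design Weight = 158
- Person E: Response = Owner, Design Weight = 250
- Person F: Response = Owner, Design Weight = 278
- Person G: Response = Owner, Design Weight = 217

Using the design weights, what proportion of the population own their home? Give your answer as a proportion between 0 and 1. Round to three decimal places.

Sum of weights for 'Owner' = 34 + 100 + 250 + 278 + 217 = 879
Total weight = 223 + 34 + 100 + 158 + 250 + 278 + 217 = 1260
Weighted proportion = 879 / 1260 = 0.69761905

0.698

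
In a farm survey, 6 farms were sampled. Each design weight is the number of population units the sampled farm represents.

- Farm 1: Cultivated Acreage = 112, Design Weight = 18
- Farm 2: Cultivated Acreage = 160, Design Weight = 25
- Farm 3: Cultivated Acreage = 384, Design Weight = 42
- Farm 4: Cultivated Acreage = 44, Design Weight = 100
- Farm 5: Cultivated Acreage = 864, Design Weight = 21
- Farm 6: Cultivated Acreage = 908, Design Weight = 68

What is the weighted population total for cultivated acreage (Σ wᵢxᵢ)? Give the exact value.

Weighted total = 112×18 + 160×25 + 384×42 + 44×100 + 864×21 + 908×68
  = 2016 + 4000 + 16128 + 4400 + 18144 + 61744 = 106432

106432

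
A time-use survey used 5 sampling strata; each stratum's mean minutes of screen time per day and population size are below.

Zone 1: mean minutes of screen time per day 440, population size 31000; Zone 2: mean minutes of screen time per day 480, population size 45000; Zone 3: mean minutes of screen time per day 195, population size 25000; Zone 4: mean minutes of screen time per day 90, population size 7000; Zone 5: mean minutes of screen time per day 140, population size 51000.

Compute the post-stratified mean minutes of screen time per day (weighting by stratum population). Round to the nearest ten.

300

Σ Nₕ·x̄ₕ = 440×31000 + 480×45000 + 195×25000 + 90×7000 + 140×51000
  = 47885000
Σ Nₕ = 31000 + 45000 + 25000 + 7000 + 51000 = 159000
Overall mean = 47885000 / 159000 = 301.16352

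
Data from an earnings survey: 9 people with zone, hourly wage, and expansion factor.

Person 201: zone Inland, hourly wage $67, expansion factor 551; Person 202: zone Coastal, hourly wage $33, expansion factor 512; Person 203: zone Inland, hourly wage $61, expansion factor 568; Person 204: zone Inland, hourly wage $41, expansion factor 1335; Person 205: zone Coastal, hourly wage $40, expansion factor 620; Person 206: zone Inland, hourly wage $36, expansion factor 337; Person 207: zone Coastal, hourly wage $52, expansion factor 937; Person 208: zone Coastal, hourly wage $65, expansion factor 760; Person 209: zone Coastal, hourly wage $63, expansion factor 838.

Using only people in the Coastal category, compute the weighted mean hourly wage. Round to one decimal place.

52.5

Coastal rows: 202, 205, 207, 208, 209
Weighted sum = 33×512 + 40×620 + 52×937 + 65×760 + 63×838
  = 16896 + 24800 + 48724 + 49400 + 52794 = 192614
Sum of weights = 3667
Weighted mean = 192614 / 3667 = 52.526316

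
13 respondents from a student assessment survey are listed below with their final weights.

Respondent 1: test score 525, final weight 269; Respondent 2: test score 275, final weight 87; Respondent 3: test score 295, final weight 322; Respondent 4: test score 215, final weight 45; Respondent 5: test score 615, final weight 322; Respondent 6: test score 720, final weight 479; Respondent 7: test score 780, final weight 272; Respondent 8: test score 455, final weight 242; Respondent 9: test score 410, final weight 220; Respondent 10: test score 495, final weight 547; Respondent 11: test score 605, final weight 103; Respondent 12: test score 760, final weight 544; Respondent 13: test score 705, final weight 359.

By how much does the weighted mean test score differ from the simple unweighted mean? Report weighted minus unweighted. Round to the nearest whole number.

Unweighted sum = 6855
Unweighted mean = 6855 / 13 = 527.30769
Weighted sum = 2224810
Sum of weights = 3811
Weighted mean = 2224810 / 3811 = 583.78641
Difference (weighted minus unweighted) = 56.478715

56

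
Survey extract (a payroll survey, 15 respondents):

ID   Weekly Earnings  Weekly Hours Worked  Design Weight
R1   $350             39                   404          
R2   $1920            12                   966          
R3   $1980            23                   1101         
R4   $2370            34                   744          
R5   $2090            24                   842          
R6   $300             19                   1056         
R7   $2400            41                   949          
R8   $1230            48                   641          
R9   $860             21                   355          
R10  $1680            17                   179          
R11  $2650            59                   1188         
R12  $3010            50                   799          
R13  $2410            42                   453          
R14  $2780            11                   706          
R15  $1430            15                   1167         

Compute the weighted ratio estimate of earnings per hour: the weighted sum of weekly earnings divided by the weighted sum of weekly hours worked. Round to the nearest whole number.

Σ wᵢ·y = 21964420
Σ wᵢ·x = 352753
Ratio = 21964420 / 352753 = 62.265721

62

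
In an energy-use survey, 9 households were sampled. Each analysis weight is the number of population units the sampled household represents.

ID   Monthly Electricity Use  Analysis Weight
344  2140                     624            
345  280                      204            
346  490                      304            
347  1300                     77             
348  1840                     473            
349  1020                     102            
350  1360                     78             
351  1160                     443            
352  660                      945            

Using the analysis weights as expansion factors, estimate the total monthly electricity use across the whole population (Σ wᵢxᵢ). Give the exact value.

Weighted total = 2140×624 + 280×204 + 490×304 + 1300×77 + 1840×473 + 1020×102 + 1360×78 + 1160×443 + 660×945
  = 1335360 + 57120 + 148960 + 100100 + 870320 + 104040 + 106080 + 513880 + 623700 = 3859560

3859560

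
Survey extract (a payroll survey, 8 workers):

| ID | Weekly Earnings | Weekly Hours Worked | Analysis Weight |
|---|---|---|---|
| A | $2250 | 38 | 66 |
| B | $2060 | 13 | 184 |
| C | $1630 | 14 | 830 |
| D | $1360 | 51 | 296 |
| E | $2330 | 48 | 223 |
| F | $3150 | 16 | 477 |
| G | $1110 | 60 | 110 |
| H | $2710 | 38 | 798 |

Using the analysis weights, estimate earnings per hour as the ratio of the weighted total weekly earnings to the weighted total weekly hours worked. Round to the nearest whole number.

Σ wᵢ·y = 2250×66 + 2060×184 + 1630×830 + 1360×296 + 2330×223 + 3150×477 + 1110×110 + 2710×798
  = 148500 + 379040 + 1352900 + 402560 + 519590 + 1502550 + 122100 + 2162580 = 6589820
Σ wᵢ·x = 38×66 + 13×184 + 14×830 + 51×296 + 48×223 + 16×477 + 60×110 + 38×798
  = 2508 + 2392 + 11620 + 15096 + 10704 + 7632 + 6600 + 30324 = 86876
Ratio = 6589820 / 86876 = 75.85317

76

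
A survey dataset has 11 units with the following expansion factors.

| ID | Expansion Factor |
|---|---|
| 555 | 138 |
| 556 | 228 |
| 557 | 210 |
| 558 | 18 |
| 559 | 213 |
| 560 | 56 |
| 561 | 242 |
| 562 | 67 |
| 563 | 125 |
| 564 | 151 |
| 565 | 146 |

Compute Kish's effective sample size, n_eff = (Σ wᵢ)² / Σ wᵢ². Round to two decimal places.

Σ wᵢ = 138 + 228 + 210 + 18 + 213 + 56 + 242 + 67 + 125 + 151 + 146 = 1594
Σ wᵢ² = 286752
n_eff = 1594² / 286752 = 2540836 / 286752 = 8.8607438

8.86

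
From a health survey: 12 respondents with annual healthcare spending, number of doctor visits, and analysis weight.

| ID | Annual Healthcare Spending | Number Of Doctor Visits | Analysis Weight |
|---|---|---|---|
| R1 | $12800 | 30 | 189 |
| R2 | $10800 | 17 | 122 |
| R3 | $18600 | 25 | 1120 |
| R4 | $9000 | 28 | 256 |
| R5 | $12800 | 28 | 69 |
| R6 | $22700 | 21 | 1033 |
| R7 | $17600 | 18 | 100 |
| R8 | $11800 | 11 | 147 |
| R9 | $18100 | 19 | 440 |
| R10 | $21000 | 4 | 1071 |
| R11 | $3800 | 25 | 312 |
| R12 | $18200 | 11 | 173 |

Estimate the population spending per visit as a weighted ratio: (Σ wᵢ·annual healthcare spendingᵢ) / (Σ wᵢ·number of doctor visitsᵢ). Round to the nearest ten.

970

Σ wᵢ·y = 89488900
Σ wᵢ·x = 30×189 + 17×122 + 25×1120 + 28×256 + 28×69 + 21×1033 + 18×100 + 11×147 + 19×440 + 4×1071 + 25×312 + 11×173
  = 5670 + 2074 + 28000 + 7168 + 1932 + 21693 + 1800 + 1617 + 8360 + 4284 + 7800 + 1903 = 92301
Ratio = 89488900 / 92301 = 969.53337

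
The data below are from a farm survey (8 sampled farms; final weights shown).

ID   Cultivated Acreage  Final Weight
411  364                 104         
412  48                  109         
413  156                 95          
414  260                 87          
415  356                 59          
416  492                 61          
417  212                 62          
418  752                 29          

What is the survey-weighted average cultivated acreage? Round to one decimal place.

Weighted sum = 364×104 + 48×109 + 156×95 + 260×87 + 356×59 + 492×61 + 212×62 + 752×29
  = 37856 + 5232 + 14820 + 22620 + 21004 + 30012 + 13144 + 21808 = 166496
Sum of weights = 104 + 109 + 95 + 87 + 59 + 61 + 62 + 29 = 606
Weighted mean = 166496 / 606 = 274.74587

274.7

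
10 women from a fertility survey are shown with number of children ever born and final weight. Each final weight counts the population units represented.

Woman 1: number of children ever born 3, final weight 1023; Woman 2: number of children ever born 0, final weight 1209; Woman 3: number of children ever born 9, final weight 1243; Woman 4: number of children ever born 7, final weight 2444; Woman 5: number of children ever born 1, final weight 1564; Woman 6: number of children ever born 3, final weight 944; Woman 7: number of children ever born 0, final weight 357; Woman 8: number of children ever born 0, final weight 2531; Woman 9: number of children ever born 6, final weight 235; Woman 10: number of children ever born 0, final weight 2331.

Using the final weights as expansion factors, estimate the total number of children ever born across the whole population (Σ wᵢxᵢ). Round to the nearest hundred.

37200

Weighted total = 3×1023 + 0×1209 + 9×1243 + 7×2444 + 1×1564 + 3×944 + 0×357 + 0×2531 + 6×235 + 0×2331
  = 3069 + 0 + 11187 + 17108 + 1564 + 2832 + 0 + 0 + 1410 + 0 = 37170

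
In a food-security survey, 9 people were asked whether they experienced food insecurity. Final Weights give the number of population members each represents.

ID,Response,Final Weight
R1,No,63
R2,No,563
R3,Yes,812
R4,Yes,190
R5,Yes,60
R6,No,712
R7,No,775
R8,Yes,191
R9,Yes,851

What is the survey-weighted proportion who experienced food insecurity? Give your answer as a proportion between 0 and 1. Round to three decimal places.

0.499

Sum of weights for 'Yes' = 812 + 190 + 60 + 191 + 851 = 2104
Total weight = 63 + 563 + 812 + 190 + 60 + 712 + 775 + 191 + 851 = 4217
Weighted proportion = 2104 / 4217 = 0.49893289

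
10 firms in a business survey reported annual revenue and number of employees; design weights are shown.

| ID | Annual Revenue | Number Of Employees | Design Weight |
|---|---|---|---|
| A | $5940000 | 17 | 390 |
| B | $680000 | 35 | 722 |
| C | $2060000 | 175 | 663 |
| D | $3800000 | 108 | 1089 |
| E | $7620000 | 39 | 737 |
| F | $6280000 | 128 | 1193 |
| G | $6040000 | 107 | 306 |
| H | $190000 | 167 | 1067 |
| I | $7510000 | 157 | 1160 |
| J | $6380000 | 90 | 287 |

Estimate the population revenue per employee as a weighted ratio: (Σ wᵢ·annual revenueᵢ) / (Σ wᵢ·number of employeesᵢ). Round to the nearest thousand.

39000

Σ wᵢ·y = 5940000×390 + 680000×722 + 2060000×663 + 3800000×1089 + 7620000×737 + 6280000×1193 + 6040000×306 + 190000×1067 + 7510000×1160 + 6380000×287
  = 34013150000
Σ wᵢ·x = 17×390 + 35×722 + 175×663 + 108×1089 + 39×737 + 128×1193 + 107×306 + 167×1067 + 157×1160 + 90×287
  = 6630 + 25270 + 116025 + 117612 + 28743 + 152704 + 32742 + 178189 + 182120 + 25830 = 865865
Ratio = 34013150000 / 865865 = 39282.278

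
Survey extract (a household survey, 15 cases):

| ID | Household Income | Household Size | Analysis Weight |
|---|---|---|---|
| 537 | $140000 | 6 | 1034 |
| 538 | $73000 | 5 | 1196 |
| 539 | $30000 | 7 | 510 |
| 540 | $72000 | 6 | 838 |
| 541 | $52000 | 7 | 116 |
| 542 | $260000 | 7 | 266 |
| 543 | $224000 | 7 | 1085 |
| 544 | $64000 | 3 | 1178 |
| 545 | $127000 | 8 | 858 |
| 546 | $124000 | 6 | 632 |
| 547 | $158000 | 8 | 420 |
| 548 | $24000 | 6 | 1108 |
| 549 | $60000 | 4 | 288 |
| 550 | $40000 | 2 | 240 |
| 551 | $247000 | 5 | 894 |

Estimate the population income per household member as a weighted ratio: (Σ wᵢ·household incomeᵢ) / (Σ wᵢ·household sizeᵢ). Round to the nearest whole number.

20037

Σ wᵢ·y = 1229312000
Σ wᵢ·x = 61351
Ratio = 1229312000 / 61351 = 20037.359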